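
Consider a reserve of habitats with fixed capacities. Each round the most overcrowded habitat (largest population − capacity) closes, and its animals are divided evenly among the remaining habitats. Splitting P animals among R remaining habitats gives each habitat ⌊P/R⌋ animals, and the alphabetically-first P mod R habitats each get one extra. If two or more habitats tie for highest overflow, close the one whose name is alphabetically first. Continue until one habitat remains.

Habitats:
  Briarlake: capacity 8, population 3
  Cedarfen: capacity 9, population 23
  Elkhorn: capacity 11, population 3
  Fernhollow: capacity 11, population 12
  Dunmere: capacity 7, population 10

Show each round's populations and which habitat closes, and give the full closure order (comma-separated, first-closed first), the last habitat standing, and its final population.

Closure order: Cedarfen, Dunmere, Fernhollow, Briarlake
Last habitat: Elkhorn with 51 animals

Round 1: Briarlake=3 Cedarfen=23 Dunmere=10 Elkhorn=3 Fernhollow=12 → close Cedarfen (overflow 14)
  23÷4 = 5 each, +1 to first 3
Round 2: Briarlake=9 Dunmere=16 Elkhorn=9 Fernhollow=17 → close Dunmere (overflow 9)
  16÷3 = 5 each, +1 to first 1
Round 3: Briarlake=15 Elkhorn=14 Fernhollow=22 → close Fernhollow (overflow 11)
  22÷2 = 11 each, +1 to first 0
Round 4: Briarlake=26 Elkhorn=25 → close Briarlake (overflow 18)
  26÷1 = 26 each, +1 to first 0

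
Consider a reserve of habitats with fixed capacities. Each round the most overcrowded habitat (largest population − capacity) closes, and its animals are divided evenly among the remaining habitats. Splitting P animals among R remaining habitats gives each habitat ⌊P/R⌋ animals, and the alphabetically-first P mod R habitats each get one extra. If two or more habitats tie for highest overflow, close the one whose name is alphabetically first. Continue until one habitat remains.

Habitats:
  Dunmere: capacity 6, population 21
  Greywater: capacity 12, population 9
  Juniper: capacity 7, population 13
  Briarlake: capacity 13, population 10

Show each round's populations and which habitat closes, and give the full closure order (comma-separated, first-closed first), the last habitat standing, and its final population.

Closure order: Dunmere, Juniper, Briarlake
Last habitat: Greywater with 53 animals

Round 1: Briarlake=10 Dunmere=21 Greywater=9 Juniper=13 → close Dunmere (overflow 15)
  21÷3 = 7 each, +1 to first 0
Round 2: Briarlake=17 Greywater=16 Juniper=20 → close Juniper (overflow 13)
  20÷2 = 10 each, +1 to first 0
Round 3: Briarlake=27 Greywater=26 → close Briarlake (overflow 14)
  27÷1 = 27 each, +1 to first 0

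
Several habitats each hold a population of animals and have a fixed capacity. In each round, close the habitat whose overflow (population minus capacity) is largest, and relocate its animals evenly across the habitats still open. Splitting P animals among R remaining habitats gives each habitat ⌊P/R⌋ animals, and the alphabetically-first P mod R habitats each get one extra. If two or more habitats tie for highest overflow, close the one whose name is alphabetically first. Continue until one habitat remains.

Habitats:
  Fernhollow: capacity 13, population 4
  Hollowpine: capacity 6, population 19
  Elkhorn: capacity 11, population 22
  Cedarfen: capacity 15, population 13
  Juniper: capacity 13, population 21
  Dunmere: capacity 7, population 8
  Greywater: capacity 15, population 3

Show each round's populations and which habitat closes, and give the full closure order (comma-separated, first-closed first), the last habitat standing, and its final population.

Closure order: Hollowpine, Elkhorn, Juniper, Dunmere, Cedarfen, Fernhollow
Last habitat: Greywater with 90 animals

Round 1: Cedarfen=13 Dunmere=8 Elkhorn=22 Fernhollow=4 Greywater=3 Hollowpine=19 Juniper=21 → close Hollowpine (overflow 13)
  19÷6 = 3 each, +1 to first 1
Round 2: Cedarfen=17 Dunmere=11 Elkhorn=25 Fernhollow=7 Greywater=6 Juniper=24 → close Elkhorn (overflow 14)
  25÷5 = 5 each, +1 to first 0
Round 3: Cedarfen=22 Dunmere=16 Fernhollow=12 Greywater=11 Juniper=29 → close Juniper (overflow 16)
  29÷4 = 7 each, +1 to first 1
Round 4: Cedarfen=30 Dunmere=23 Fernhollow=19 Greywater=18 → close Dunmere (overflow 16)
  23÷3 = 7 each, +1 to first 2
Round 5: Cedarfen=38 Fernhollow=27 Greywater=25 → close Cedarfen (overflow 23)
  38÷2 = 19 each, +1 to first 0
Round 6: Fernhollow=46 Greywater=44 → close Fernhollow (overflow 33)
  46÷1 = 46 each, +1 to first 0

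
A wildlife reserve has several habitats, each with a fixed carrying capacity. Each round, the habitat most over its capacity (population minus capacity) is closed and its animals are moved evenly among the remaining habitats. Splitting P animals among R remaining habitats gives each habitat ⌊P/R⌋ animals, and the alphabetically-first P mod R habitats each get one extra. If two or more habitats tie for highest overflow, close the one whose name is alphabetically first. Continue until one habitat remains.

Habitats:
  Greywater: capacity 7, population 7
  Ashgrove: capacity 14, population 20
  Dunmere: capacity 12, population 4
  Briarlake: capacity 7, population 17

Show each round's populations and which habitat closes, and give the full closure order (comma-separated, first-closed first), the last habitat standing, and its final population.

Round 1: Ashgrove=20 Briarlake=17 Dunmere=4 Greywater=7 → close Briarlake (overflow 10)
  17÷3 = 5 each, +1 to first 2
Round 2: Ashgrove=26 Dunmere=10 Greywater=12 → close Ashgrove (overflow 12)
  26÷2 = 13 each, +1 to first 0
Round 3: Dunmere=23 Greywater=25 → close Greywater (overflow 18)
  25÷1 = 25 each, +1 to first 0

Closure order: Briarlake, Ashgrove, Greywater
Last habitat: Dunmere with 48 animals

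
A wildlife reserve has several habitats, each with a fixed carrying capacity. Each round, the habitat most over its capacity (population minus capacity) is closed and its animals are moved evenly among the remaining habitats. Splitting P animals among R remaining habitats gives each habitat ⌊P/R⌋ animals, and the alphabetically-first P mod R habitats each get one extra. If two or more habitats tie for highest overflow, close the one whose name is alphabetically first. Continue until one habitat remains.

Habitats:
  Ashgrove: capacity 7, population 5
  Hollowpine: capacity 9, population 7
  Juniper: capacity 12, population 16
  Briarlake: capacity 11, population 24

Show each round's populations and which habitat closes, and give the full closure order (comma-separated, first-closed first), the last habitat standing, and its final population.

Round 1: Ashgrove=5 Briarlake=24 Hollowpine=7 Juniper=16 → close Briarlake (overflow 13)
  24÷3 = 8 each, +1 to first 0
Round 2: Ashgrove=13 Hollowpine=15 Juniper=24 → close Juniper (overflow 12)
  24÷2 = 12 each, +1 to first 0
Round 3: Ashgrove=25 Hollowpine=27 → close Ashgrove (overflow 18)
  25÷1 = 25 each, +1 to first 0

Closure order: Briarlake, Juniper, Ashgrove
Last habitat: Hollowpine with 52 animals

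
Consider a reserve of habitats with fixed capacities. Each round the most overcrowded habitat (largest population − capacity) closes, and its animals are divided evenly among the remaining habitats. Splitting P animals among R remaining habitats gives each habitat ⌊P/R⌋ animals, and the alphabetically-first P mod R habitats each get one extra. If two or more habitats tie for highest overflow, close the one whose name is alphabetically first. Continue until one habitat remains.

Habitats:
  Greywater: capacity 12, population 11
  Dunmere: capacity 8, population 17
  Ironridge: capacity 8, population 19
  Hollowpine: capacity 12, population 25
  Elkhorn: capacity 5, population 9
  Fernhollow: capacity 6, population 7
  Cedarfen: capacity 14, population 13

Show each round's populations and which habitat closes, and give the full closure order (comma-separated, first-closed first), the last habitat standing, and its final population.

Round 1: Cedarfen=13 Dunmere=17 Elkhorn=9 Fernhollow=7 Greywater=11 Hollowpine=25 Ironridge=19 → close Hollowpine (overflow 13)
  25÷6 = 4 each, +1 to first 1
Round 2: Cedarfen=18 Dunmere=21 Elkhorn=13 Fernhollow=11 Greywater=15 Ironridge=23 → close Ironridge (overflow 15)
  23÷5 = 4 each, +1 to first 3
Round 3: Cedarfen=23 Dunmere=26 Elkhorn=18 Fernhollow=15 Greywater=19 → close Dunmere (overflow 18)
  26÷4 = 6 each, +1 to first 2
Round 4: Cedarfen=30 Elkhorn=25 Fernhollow=21 Greywater=25 → close Elkhorn (overflow 20)
  25÷3 = 8 each, +1 to first 1
Round 5: Cedarfen=39 Fernhollow=29 Greywater=33 → close Cedarfen (overflow 25)
  39÷2 = 19 each, +1 to first 1
Round 6: Fernhollow=49 Greywater=52 → close Fernhollow (overflow 43)
  49÷1 = 49 each, +1 to first 0

Closure order: Hollowpine, Ironridge, Dunmere, Elkhorn, Cedarfen, Fernhollow
Last habitat: Greywater with 101 animals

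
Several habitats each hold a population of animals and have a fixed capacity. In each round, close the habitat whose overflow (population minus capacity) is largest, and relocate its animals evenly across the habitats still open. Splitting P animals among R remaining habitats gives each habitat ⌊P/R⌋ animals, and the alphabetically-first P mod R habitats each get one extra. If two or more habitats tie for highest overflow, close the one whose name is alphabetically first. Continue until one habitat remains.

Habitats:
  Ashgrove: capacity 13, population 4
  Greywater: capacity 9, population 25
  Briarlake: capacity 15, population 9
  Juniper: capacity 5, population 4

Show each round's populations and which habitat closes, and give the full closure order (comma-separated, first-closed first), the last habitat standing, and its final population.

Closure order: Greywater, Juniper, Briarlake
Last habitat: Ashgrove with 42 animals

Round 1: Ashgrove=4 Briarlake=9 Greywater=25 Juniper=4 → close Greywater (overflow 16)
  25÷3 = 8 each, +1 to first 1
Round 2: Ashgrove=13 Briarlake=17 Juniper=12 → close Juniper (overflow 7)
  12÷2 = 6 each, +1 to first 0
Round 3: Ashgrove=19 Briarlake=23 → close Briarlake (overflow 8)
  23÷1 = 23 each, +1 to first 0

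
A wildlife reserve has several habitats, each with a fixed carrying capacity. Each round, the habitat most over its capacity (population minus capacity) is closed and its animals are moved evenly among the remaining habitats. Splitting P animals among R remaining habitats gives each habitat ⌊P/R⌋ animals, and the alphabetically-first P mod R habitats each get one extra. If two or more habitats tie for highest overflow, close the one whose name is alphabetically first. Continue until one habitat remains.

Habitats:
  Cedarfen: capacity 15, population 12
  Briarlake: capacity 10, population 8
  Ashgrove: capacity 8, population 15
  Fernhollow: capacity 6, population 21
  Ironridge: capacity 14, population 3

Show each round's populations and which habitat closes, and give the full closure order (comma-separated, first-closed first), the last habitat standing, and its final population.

Round 1: Ashgrove=15 Briarlake=8 Cedarfen=12 Fernhollow=21 Ironridge=3 → close Fernhollow (overflow 15)
  21÷4 = 5 each, +1 to first 1
Round 2: Ashgrove=21 Briarlake=13 Cedarfen=17 Ironridge=8 → close Ashgrove (overflow 13)
  21÷3 = 7 each, +1 to first 0
Round 3: Briarlake=20 Cedarfen=24 Ironridge=15 → close Briarlake (overflow 10)
  20÷2 = 10 each, +1 to first 0
Round 4: Cedarfen=34 Ironridge=25 → close Cedarfen (overflow 19)
  34÷1 = 34 each, +1 to first 0

Closure order: Fernhollow, Ashgrove, Briarlake, Cedarfen
Last habitat: Ironridge with 59 animals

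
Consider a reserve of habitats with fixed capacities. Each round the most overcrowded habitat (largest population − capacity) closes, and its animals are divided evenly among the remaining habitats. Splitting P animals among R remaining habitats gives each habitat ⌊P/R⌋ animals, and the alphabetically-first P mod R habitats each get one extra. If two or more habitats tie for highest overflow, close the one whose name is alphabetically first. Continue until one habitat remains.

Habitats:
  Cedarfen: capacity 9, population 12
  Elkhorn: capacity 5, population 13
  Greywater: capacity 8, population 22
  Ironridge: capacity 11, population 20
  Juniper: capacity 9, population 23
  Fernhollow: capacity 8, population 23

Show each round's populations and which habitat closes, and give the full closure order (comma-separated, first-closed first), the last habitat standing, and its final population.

Round 1: Cedarfen=12 Elkhorn=13 Fernhollow=23 Greywater=22 Ironridge=20 Juniper=23 → close Fernhollow (overflow 15)
  23÷5 = 4 each, +1 to first 3
Round 2: Cedarfen=17 Elkhorn=18 Greywater=27 Ironridge=24 Juniper=27 → close Greywater (overflow 19)
  27÷4 = 6 each, +1 to first 3
Round 3: Cedarfen=24 Elkhorn=25 Ironridge=31 Juniper=33 → close Juniper (overflow 24)
  33÷3 = 11 each, +1 to first 0
Round 4: Cedarfen=35 Elkhorn=36 Ironridge=42 → close Elkhorn (overflow 31)
  36÷2 = 18 each, +1 to first 0
Round 5: Cedarfen=53 Ironridge=60 → close Ironridge (overflow 49)
  60÷1 = 60 each, +1 to first 0

Closure order: Fernhollow, Greywater, Juniper, Elkhorn, Ironridge
Last habitat: Cedarfen with 113 animals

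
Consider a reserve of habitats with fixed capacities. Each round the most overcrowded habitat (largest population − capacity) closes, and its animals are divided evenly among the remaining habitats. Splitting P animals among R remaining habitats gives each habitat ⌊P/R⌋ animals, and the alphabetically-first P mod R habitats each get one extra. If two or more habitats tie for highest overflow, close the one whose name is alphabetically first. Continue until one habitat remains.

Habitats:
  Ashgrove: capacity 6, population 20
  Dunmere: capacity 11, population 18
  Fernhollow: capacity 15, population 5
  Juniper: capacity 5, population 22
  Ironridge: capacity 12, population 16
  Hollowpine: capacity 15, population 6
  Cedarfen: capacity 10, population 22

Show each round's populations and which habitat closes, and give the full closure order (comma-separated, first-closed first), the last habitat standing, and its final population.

Round 1: Ashgrove=20 Cedarfen=22 Dunmere=18 Fernhollow=5 Hollowpine=6 Ironridge=16 Juniper=22 → close Juniper (overflow 17)
  22÷6 = 3 each, +1 to first 4
Round 2: Ashgrove=24 Cedarfen=26 Dunmere=22 Fernhollow=9 Hollowpine=9 Ironridge=19 → close Ashgrove (overflow 18)
  24÷5 = 4 each, +1 to first 4
Round 3: Cedarfen=31 Dunmere=27 Fernhollow=14 Hollowpine=14 Ironridge=23 → close Cedarfen (overflow 21)
  31÷4 = 7 each, +1 to first 3
Round 4: Dunmere=35 Fernhollow=22 Hollowpine=22 Ironridge=30 → close Dunmere (overflow 24)
  35÷3 = 11 each, +1 to first 2
Round 5: Fernhollow=34 Hollowpine=34 Ironridge=41 → close Ironridge (overflow 29)
  41÷2 = 20 each, +1 to first 1
Round 6: Fernhollow=55 Hollowpine=54 → close Fernhollow (overflow 40)
  55÷1 = 55 each, +1 to first 0

Closure order: Juniper, Ashgrove, Cedarfen, Dunmere, Ironridge, Fernhollow
Last habitat: Hollowpine with 109 animals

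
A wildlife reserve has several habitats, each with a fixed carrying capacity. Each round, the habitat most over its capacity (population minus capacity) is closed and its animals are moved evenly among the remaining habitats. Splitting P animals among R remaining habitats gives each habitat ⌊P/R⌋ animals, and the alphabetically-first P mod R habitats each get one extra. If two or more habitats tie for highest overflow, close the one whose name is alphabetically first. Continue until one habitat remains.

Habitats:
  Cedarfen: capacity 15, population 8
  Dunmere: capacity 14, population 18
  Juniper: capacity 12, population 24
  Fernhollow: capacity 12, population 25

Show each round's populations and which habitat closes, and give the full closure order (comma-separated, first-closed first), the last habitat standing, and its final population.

Round 1: Cedarfen=8 Dunmere=18 Fernhollow=25 Juniper=24 → close Fernhollow (overflow 13)
  25÷3 = 8 each, +1 to first 1
Round 2: Cedarfen=17 Dunmere=26 Juniper=32 → close Juniper (overflow 20)
  32÷2 = 16 each, +1 to first 0
Round 3: Cedarfen=33 Dunmere=42 → close Dunmere (overflow 28)
  42÷1 = 42 each, +1 to first 0

Closure order: Fernhollow, Juniper, Dunmere
Last habitat: Cedarfen with 75 animals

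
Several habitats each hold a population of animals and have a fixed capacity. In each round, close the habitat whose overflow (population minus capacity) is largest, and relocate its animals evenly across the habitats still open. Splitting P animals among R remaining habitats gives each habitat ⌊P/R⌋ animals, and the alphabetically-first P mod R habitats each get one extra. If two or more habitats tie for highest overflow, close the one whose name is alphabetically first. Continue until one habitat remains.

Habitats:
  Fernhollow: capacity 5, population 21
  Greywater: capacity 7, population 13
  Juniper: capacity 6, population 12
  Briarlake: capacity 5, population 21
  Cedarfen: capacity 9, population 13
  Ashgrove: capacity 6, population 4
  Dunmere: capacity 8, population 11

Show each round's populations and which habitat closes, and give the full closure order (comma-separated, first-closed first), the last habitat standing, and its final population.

Round 1: Ashgrove=4 Briarlake=21 Cedarfen=13 Dunmere=11 Fernhollow=21 Greywater=13 Juniper=12 → close Briarlake (overflow 16)
  21÷6 = 3 each, +1 to first 3
Round 2: Ashgrove=8 Cedarfen=17 Dunmere=15 Fernhollow=24 Greywater=16 Juniper=15 → close Fernhollow (overflow 19)
  24÷5 = 4 each, +1 to first 4
Round 3: Ashgrove=13 Cedarfen=22 Dunmere=20 Greywater=21 Juniper=19 → close Greywater (overflow 14)
  21÷4 = 5 each, +1 to first 1
Round 4: Ashgrove=19 Cedarfen=27 Dunmere=25 Juniper=24 → close Cedarfen (overflow 18)
  27÷3 = 9 each, +1 to first 0
Round 5: Ashgrove=28 Dunmere=34 Juniper=33 → close Juniper (overflow 27)
  33÷2 = 16 each, +1 to first 1
Round 6: Ashgrove=45 Dunmere=50 → close Dunmere (overflow 42)
  50÷1 = 50 each, +1 to first 0

Closure order: Briarlake, Fernhollow, Greywater, Cedarfen, Juniper, Dunmere
Last habitat: Ashgrove with 95 animals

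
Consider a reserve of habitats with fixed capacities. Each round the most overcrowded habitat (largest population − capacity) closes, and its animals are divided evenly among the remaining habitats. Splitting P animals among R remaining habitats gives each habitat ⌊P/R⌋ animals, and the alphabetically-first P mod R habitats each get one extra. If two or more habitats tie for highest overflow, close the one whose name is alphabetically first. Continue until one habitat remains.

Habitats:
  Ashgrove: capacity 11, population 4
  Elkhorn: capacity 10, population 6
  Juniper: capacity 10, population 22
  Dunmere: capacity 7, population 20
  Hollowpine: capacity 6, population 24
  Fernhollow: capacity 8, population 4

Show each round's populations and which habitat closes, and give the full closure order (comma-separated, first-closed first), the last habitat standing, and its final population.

Round 1: Ashgrove=4 Dunmere=20 Elkhorn=6 Fernhollow=4 Hollowpine=24 Juniper=22 → close Hollowpine (overflow 18)
  24÷5 = 4 each, +1 to first 4
Round 2: Ashgrove=9 Dunmere=25 Elkhorn=11 Fernhollow=9 Juniper=26 → close Dunmere (overflow 18)
  25÷4 = 6 each, +1 to first 1
Round 3: Ashgrove=16 Elkhorn=17 Fernhollow=15 Juniper=32 → close Juniper (overflow 22)
  32÷3 = 10 each, +1 to first 2
Round 4: Ashgrove=27 Elkhorn=28 Fernhollow=25 → close Elkhorn (overflow 18)
  28÷2 = 14 each, +1 to first 0
Round 5: Ashgrove=41 Fernhollow=39 → close Fernhollow (overflow 31)
  39÷1 = 39 each, +1 to first 0

Closure order: Hollowpine, Dunmere, Juniper, Elkhorn, Fernhollow
Last habitat: Ashgrove with 80 animals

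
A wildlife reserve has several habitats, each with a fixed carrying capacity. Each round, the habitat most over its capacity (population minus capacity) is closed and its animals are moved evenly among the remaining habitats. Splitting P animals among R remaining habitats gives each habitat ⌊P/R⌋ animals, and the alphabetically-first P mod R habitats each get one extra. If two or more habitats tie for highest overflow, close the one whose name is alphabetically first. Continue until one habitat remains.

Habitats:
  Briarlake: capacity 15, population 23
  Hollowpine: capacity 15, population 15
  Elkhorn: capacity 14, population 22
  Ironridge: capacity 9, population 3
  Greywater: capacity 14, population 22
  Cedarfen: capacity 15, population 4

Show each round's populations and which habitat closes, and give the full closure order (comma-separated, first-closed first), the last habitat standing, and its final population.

Closure order: Briarlake, Elkhorn, Greywater, Hollowpine, Ironridge
Last habitat: Cedarfen with 89 animals

Round 1: Briarlake=23 Cedarfen=4 Elkhorn=22 Greywater=22 Hollowpine=15 Ironridge=3 → close Briarlake (overflow 8)
  23÷5 = 4 each, +1 to first 3
Round 2: Cedarfen=9 Elkhorn=27 Greywater=27 Hollowpine=19 Ironridge=7 → close Elkhorn (overflow 13)
  27÷4 = 6 each, +1 to first 3
Round 3: Cedarfen=16 Greywater=34 Hollowpine=26 Ironridge=13 → close Greywater (overflow 20)
  34÷3 = 11 each, +1 to first 1
Round 4: Cedarfen=28 Hollowpine=37 Ironridge=24 → close Hollowpine (overflow 22)
  37÷2 = 18 each, +1 to first 1
Round 5: Cedarfen=47 Ironridge=42 → close Ironridge (overflow 33)
  42÷1 = 42 each, +1 to first 0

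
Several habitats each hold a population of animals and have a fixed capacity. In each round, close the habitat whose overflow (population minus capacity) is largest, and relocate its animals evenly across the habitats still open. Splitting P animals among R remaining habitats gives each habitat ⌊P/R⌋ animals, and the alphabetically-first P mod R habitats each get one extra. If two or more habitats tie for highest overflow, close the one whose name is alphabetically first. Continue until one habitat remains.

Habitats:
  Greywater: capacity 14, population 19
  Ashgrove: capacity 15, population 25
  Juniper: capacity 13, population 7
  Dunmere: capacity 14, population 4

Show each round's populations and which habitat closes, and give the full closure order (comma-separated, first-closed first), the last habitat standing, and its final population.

Closure order: Ashgrove, Greywater, Juniper
Last habitat: Dunmere with 55 animals

Round 1: Ashgrove=25 Dunmere=4 Greywater=19 Juniper=7 → close Ashgrove (overflow 10)
  25÷3 = 8 each, +1 to first 1
Round 2: Dunmere=13 Greywater=27 Juniper=15 → close Greywater (overflow 13)
  27÷2 = 13 each, +1 to first 1
Round 3: Dunmere=27 Juniper=28 → close Juniper (overflow 15)
  28÷1 = 28 each, +1 to first 0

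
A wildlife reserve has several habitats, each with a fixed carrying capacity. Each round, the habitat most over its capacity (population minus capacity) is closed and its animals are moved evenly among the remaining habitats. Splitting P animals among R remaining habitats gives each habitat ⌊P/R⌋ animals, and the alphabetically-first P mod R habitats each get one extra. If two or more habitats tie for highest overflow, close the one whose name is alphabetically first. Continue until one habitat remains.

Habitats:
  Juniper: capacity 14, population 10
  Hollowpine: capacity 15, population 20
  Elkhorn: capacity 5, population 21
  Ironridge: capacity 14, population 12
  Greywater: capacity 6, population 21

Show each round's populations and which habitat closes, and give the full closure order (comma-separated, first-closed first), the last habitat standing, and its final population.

Round 1: Elkhorn=21 Greywater=21 Hollowpine=20 Ironridge=12 Juniper=10 → close Elkhorn (overflow 16)
  21÷4 = 5 each, +1 to first 1
Round 2: Greywater=27 Hollowpine=25 Ironridge=17 Juniper=15 → close Greywater (overflow 21)
  27÷3 = 9 each, +1 to first 0
Round 3: Hollowpine=34 Ironridge=26 Juniper=24 → close Hollowpine (overflow 19)
  34÷2 = 17 each, +1 to first 0
Round 4: Ironridge=43 Juniper=41 → close Ironridge (overflow 29)
  43÷1 = 43 each, +1 to first 0

Closure order: Elkhorn, Greywater, Hollowpine, Ironridge
Last habitat: Juniper with 84 animals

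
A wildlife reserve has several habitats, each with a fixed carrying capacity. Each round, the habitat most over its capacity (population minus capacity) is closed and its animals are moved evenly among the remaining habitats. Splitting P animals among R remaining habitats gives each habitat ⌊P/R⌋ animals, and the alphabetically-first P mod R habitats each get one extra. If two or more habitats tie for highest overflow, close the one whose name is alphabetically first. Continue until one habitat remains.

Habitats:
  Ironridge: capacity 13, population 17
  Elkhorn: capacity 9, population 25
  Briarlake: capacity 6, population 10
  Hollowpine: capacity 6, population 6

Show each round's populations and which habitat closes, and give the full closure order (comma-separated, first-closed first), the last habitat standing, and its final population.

Closure order: Elkhorn, Briarlake, Ironridge
Last habitat: Hollowpine with 58 animals

Round 1: Briarlake=10 Elkhorn=25 Hollowpine=6 Ironridge=17 → close Elkhorn (overflow 16)
  25÷3 = 8 each, +1 to first 1
Round 2: Briarlake=19 Hollowpine=14 Ironridge=25 → close Briarlake (overflow 13)
  19÷2 = 9 each, +1 to first 1
Round 3: Hollowpine=24 Ironridge=34 → close Ironridge (overflow 21)
  34÷1 = 34 each, +1 to first 0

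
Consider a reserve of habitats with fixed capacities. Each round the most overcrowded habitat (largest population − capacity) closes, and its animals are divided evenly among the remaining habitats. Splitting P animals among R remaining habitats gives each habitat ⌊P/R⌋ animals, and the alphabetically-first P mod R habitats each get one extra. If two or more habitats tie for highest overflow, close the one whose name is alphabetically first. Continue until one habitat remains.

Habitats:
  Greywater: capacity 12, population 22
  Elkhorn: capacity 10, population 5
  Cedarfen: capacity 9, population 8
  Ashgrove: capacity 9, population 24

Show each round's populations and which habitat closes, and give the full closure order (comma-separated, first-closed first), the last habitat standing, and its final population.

Round 1: Ashgrove=24 Cedarfen=8 Elkhorn=5 Greywater=22 → close Ashgrove (overflow 15)
  24÷3 = 8 each, +1 to first 0
Round 2: Cedarfen=16 Elkhorn=13 Greywater=30 → close Greywater (overflow 18)
  30÷2 = 15 each, +1 to first 0
Round 3: Cedarfen=31 Elkhorn=28 → close Cedarfen (overflow 22)
  31÷1 = 31 each, +1 to first 0

Closure order: Ashgrove, Greywater, Cedarfen
Last habitat: Elkhorn with 59 animals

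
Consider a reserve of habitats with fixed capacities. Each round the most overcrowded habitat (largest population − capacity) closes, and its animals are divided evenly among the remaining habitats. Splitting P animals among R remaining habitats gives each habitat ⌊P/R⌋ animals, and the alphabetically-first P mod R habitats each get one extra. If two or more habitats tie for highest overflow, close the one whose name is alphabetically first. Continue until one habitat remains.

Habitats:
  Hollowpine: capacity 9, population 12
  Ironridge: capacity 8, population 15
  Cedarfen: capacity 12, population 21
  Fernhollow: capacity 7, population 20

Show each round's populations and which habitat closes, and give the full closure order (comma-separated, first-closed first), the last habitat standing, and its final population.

Round 1: Cedarfen=21 Fernhollow=20 Hollowpine=12 Ironridge=15 → close Fernhollow (overflow 13)
  20÷3 = 6 each, +1 to first 2
Round 2: Cedarfen=28 Hollowpine=19 Ironridge=21 → close Cedarfen (overflow 16)
  28÷2 = 14 each, +1 to first 0
Round 3: Hollowpine=33 Ironridge=35 → close Ironridge (overflow 27)
  35÷1 = 35 each, +1 to first 0

Closure order: Fernhollow, Cedarfen, Ironridge
Last habitat: Hollowpine with 68 animals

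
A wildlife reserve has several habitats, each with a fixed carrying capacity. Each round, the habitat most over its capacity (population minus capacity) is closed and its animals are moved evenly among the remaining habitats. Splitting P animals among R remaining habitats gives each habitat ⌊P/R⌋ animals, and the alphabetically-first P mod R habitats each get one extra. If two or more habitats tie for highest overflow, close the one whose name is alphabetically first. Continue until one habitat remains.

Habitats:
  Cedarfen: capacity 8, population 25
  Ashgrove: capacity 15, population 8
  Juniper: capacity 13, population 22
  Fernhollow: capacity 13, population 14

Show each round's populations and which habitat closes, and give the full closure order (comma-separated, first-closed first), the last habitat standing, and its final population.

Closure order: Cedarfen, Juniper, Fernhollow
Last habitat: Ashgrove with 69 animals

Round 1: Ashgrove=8 Cedarfen=25 Fernhollow=14 Juniper=22 → close Cedarfen (overflow 17)
  25÷3 = 8 each, +1 to first 1
Round 2: Ashgrove=17 Fernhollow=22 Juniper=30 → close Juniper (overflow 17)
  30÷2 = 15 each, +1 to first 0
Round 3: Ashgrove=32 Fernhollow=37 → close Fernhollow (overflow 24)
  37÷1 = 37 each, +1 to first 0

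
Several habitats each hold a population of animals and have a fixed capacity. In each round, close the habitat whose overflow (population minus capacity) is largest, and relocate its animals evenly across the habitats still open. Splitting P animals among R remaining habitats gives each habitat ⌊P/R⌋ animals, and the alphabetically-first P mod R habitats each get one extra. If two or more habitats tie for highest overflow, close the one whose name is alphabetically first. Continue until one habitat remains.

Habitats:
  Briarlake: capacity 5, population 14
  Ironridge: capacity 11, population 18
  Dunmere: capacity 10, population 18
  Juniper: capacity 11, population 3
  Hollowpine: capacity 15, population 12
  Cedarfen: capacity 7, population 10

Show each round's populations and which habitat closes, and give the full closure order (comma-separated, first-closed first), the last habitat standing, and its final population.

Round 1: Briarlake=14 Cedarfen=10 Dunmere=18 Hollowpine=12 Ironridge=18 Juniper=3 → close Briarlake (overflow 9)
  14÷5 = 2 each, +1 to first 4
Round 2: Cedarfen=13 Dunmere=21 Hollowpine=15 Ironridge=21 Juniper=5 → close Dunmere (overflow 11)
  21÷4 = 5 each, +1 to first 1
Round 3: Cedarfen=19 Hollowpine=20 Ironridge=26 Juniper=10 → close Ironridge (overflow 15)
  26÷3 = 8 each, +1 to first 2
Round 4: Cedarfen=28 Hollowpine=29 Juniper=18 → close Cedarfen (overflow 21)
  28÷2 = 14 each, +1 to first 0
Round 5: Hollowpine=43 Juniper=32 → close Hollowpine (overflow 28)
  43÷1 = 43 each, +1 to first 0

Closure order: Briarlake, Dunmere, Ironridge, Cedarfen, Hollowpine
Last habitat: Juniper with 75 animals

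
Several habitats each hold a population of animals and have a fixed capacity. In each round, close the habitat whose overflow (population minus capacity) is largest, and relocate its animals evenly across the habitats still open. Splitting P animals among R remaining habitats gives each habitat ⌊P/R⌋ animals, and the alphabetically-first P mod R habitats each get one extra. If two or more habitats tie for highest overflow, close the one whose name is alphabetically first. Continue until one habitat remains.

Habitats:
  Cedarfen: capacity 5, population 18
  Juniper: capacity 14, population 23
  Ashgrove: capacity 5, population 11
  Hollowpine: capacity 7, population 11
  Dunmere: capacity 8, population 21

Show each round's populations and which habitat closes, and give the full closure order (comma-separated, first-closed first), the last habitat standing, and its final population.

Round 1: Ashgrove=11 Cedarfen=18 Dunmere=21 Hollowpine=11 Juniper=23 → close Cedarfen (overflow 13)
  18÷4 = 4 each, +1 to first 2
Round 2: Ashgrove=16 Dunmere=26 Hollowpine=15 Juniper=27 → close Dunmere (overflow 18)
  26÷3 = 8 each, +1 to first 2
Round 3: Ashgrove=25 Hollowpine=24 Juniper=35 → close Juniper (overflow 21)
  35÷2 = 17 each, +1 to first 1
Round 4: Ashgrove=43 Hollowpine=41 → close Ashgrove (overflow 38)
  43÷1 = 43 each, +1 to first 0

Closure order: Cedarfen, Dunmere, Juniper, Ashgrove
Last habitat: Hollowpine with 84 animals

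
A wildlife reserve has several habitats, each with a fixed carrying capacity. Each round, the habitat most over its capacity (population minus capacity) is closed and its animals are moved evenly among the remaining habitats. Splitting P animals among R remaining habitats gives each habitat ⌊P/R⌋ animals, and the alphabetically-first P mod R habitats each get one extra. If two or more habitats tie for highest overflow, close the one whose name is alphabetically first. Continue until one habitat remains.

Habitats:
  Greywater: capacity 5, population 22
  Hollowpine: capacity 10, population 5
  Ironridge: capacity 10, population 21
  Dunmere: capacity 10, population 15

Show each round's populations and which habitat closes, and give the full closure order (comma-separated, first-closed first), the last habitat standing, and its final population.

Round 1: Dunmere=15 Greywater=22 Hollowpine=5 Ironridge=21 → close Greywater (overflow 17)
  22÷3 = 7 each, +1 to first 1
Round 2: Dunmere=23 Hollowpine=12 Ironridge=28 → close Ironridge (overflow 18)
  28÷2 = 14 each, +1 to first 0
Round 3: Dunmere=37 Hollowpine=26 → close Dunmere (overflow 27)
  37÷1 = 37 each, +1 to first 0

Closure order: Greywater, Ironridge, Dunmere
Last habitat: Hollowpine with 63 animals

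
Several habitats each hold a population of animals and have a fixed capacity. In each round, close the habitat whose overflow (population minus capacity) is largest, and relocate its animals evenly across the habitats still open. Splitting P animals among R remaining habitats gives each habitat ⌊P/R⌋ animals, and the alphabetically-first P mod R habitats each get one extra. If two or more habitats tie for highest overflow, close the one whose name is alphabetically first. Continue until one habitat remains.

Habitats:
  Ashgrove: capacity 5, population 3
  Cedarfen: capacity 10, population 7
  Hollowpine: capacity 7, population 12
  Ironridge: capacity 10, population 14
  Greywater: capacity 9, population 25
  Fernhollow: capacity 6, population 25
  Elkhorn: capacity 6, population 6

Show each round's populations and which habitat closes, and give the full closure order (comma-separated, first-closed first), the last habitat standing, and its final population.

Closure order: Fernhollow, Greywater, Hollowpine, Ironridge, Ashgrove, Elkhorn
Last habitat: Cedarfen with 92 animals

Round 1: Ashgrove=3 Cedarfen=7 Elkhorn=6 Fernhollow=25 Greywater=25 Hollowpine=12 Ironridge=14 → close Fernhollow (overflow 19)
  25÷6 = 4 each, +1 to first 1
Round 2: Ashgrove=8 Cedarfen=11 Elkhorn=10 Greywater=29 Hollowpine=16 Ironridge=18 → close Greywater (overflow 20)
  29÷5 = 5 each, +1 to first 4
Round 3: Ashgrove=14 Cedarfen=17 Elkhorn=16 Hollowpine=22 Ironridge=23 → close Hollowpine (overflow 15)
  22÷4 = 5 each, +1 to first 2
Round 4: Ashgrove=20 Cedarfen=23 Elkhorn=21 Ironridge=28 → close Ironridge (overflow 18)
  28÷3 = 9 each, +1 to first 1
Round 5: Ashgrove=30 Cedarfen=32 Elkhorn=30 → close Ashgrove (overflow 25)
  30÷2 = 15 each, +1 to first 0
Round 6: Cedarfen=47 Elkhorn=45 → close Elkhorn (overflow 39)
  45÷1 = 45 each, +1 to first 0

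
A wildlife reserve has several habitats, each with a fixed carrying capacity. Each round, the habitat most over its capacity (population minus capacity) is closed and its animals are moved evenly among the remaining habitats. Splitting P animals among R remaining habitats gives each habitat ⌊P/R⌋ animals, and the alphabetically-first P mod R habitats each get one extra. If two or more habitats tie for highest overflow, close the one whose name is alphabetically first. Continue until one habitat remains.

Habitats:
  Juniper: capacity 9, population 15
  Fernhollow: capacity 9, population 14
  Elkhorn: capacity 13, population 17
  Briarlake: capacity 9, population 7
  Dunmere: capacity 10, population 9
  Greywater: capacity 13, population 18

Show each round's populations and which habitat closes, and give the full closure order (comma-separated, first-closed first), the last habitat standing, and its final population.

Round 1: Briarlake=7 Dunmere=9 Elkhorn=17 Fernhollow=14 Greywater=18 Juniper=15 → close Juniper (overflow 6)
  15÷5 = 3 each, +1 to first 0
Round 2: Briarlake=10 Dunmere=12 Elkhorn=20 Fernhollow=17 Greywater=21 → close Fernhollow (overflow 8)
  17÷4 = 4 each, +1 to first 1
Round 3: Briarlake=15 Dunmere=16 Elkhorn=24 Greywater=25 → close Greywater (overflow 12)
  25÷3 = 8 each, +1 to first 1
Round 4: Briarlake=24 Dunmere=24 Elkhorn=32 → close Elkhorn (overflow 19)
  32÷2 = 16 each, +1 to first 0
Round 5: Briarlake=40 Dunmere=40 → close Briarlake (overflow 31)
  40÷1 = 40 each, +1 to first 0

Closure order: Juniper, Fernhollow, Greywater, Elkhorn, Briarlake
Last habitat: Dunmere with 80 animals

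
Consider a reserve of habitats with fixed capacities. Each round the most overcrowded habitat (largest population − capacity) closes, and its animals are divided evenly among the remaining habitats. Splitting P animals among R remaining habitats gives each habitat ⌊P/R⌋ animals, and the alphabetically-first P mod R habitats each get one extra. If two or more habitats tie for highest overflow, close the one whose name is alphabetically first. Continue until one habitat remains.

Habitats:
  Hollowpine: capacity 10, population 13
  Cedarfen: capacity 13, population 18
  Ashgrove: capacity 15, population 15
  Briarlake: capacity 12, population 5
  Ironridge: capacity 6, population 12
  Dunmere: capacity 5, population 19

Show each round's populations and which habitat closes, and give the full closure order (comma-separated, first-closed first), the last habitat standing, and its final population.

Closure order: Dunmere, Cedarfen, Ironridge, Hollowpine, Ashgrove
Last habitat: Briarlake with 82 animals

Round 1: Ashgrove=15 Briarlake=5 Cedarfen=18 Dunmere=19 Hollowpine=13 Ironridge=12 → close Dunmere (overflow 14)
  19÷5 = 3 each, +1 to first 4
Round 2: Ashgrove=19 Briarlake=9 Cedarfen=22 Hollowpine=17 Ironridge=15 → close Cedarfen (overflow 9)
  22÷4 = 5 each, +1 to first 2
Round 3: Ashgrove=25 Briarlake=15 Hollowpine=22 Ironridge=20 → close Ironridge (overflow 14)
  20÷3 = 6 each, +1 to first 2
Round 4: Ashgrove=32 Briarlake=22 Hollowpine=28 → close Hollowpine (overflow 18)
  28÷2 = 14 each, +1 to first 0
Round 5: Ashgrove=46 Briarlake=36 → close Ashgrove (overflow 31)
  46÷1 = 46 each, +1 to first 0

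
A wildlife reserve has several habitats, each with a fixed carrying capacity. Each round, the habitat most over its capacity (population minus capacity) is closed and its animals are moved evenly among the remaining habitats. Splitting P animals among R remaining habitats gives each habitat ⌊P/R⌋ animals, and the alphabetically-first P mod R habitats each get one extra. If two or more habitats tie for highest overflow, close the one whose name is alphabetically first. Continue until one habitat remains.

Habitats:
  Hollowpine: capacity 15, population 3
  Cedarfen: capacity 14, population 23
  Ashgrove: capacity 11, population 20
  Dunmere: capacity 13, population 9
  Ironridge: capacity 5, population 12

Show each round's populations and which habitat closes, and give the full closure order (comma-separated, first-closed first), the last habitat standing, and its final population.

Round 1: Ashgrove=20 Cedarfen=23 Dunmere=9 Hollowpine=3 Ironridge=12 → close Ashgrove (overflow 9)
  20÷4 = 5 each, +1 to first 0
Round 2: Cedarfen=28 Dunmere=14 Hollowpine=8 Ironridge=17 → close Cedarfen (overflow 14)
  28÷3 = 9 each, +1 to first 1
Round 3: Dunmere=24 Hollowpine=17 Ironridge=26 → close Ironridge (overflow 21)
  26÷2 = 13 each, +1 to first 0
Round 4: Dunmere=37 Hollowpine=30 → close Dunmere (overflow 24)
  37÷1 = 37 each, +1 to first 0

Closure order: Ashgrove, Cedarfen, Ironridge, Dunmere
Last habitat: Hollowpine with 67 animals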